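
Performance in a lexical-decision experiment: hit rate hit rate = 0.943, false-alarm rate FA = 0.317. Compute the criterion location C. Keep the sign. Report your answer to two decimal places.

C = -0.55

z(H) = z(0.943) = 1.5805
z(FA) = z(0.317) = -0.4761
c = −½·[z(H) + z(FA)] = −0.5 × (1.5805 + (-0.4761)) = -0.5522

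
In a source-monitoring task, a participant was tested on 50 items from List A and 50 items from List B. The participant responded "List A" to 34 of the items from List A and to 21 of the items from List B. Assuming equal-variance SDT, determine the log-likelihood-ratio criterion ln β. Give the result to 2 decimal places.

H = 34/50 = 0.6800
FA = 21/50 = 0.4200
z(H) = z(0.6800) = 0.468
z(FA) = z(0.4200) = -0.202
ln β = −½·[z(H)² − z(FA)²] = −0.5 × (0.219 − 0.041) = -0.089

ln β = -0.09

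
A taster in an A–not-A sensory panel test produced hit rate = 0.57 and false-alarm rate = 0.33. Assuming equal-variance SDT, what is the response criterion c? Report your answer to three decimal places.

c = 0.132

z(H) = z(0.57) = 0.1764
z(FA) = z(0.33) = -0.4399
c = −½·[z(H) + z(FA)] = −0.5 × (0.1764 + (-0.4399)) = 0.13175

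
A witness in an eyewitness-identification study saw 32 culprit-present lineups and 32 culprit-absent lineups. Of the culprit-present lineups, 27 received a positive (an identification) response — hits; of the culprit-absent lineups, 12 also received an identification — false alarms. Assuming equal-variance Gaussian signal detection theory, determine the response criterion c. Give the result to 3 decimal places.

H = 27/32 = 0.8438
FA = 12/32 = 0.3750
Φ⁻¹(0.8438) = 1.0102, Φ⁻¹(0.3750) = -0.3186
c = −½·[z(H) + z(FA)] = −0.5 × (1.0102 + (-0.3186)) = -0.3458

c = -0.346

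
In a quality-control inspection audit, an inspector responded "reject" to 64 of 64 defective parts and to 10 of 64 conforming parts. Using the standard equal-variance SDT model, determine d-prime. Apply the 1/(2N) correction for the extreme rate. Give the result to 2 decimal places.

d-prime = 3.43

The hit rate is 64/64 = 1, so apply the 1/(2N) correction: H → 1 − 1/(2·64) = 0.99219.
z(H) = z(0.99219) = 2.418
z(FA) = z(0.15625) = -1.010
d' = 2.418 − (-1.010) = 3.428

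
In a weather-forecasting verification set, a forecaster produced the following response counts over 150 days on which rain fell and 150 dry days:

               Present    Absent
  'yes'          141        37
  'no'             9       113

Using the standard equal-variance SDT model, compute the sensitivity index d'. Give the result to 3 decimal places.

d' = 2.240

H = 141/150 = 0.9400
FA = 37/150 = 0.2467
z(H) = z(0.9400) = 1.5548
z(FA) = z(0.2467) = -0.6849
d' = z(H) − z(FA) = 1.5548 − (-0.6849) = 2.2397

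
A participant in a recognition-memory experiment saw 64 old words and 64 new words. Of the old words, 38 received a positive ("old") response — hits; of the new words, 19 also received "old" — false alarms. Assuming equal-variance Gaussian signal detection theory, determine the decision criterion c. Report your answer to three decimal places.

c = 0.148

H = 38/64 = 0.5938
FA = 19/64 = 0.2969
z(H) = z(0.5938) = 0.2373
z(FA) = z(0.2969) = -0.5333
c = −½·[z(H) + z(FA)] = −0.5 × (0.2373 + (-0.5333)) = 0.1480
c > 0: the participant has a conservative response bias.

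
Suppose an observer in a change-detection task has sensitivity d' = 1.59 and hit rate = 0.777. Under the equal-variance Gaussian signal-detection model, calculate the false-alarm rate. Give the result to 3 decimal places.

false-alarm rate = 0.204

z(hit rate) = z(0.777) = 0.7621
z(FA) = z(H) − d' = 0.7621 − 1.59 = -0.8279
false-alarm rate = Φ(-0.8279) = 0.2039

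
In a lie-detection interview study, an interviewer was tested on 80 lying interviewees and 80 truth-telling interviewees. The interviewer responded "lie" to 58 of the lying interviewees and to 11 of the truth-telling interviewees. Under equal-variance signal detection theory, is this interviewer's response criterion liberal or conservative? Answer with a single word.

conservative

z(H) = 0.598, z(FA) = -1.092
c = −½·(z(H) + z(FA)) = 0.247
c > 0 → conservative criterion (biased toward responding “no”).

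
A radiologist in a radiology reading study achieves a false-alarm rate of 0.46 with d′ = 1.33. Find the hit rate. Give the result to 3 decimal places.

hit rate = 0.891

z(false-alarm rate) = z(0.46) = -0.1004
z(H) = z(FA) + d' = -0.1004 + 1.33 = 1.2296
hit rate = Φ(1.2296) = 0.8906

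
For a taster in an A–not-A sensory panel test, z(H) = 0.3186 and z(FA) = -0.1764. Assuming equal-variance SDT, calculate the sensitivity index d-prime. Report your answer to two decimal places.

d-prime = 0.50

d' = z(H) − z(FA) = 0.3186 − (-0.1764) = 0.4950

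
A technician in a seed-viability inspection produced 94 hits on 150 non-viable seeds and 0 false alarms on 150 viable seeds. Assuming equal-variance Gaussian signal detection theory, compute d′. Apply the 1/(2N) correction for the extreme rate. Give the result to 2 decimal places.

d′ = 3.04

The false-alarm rate is 0/150 = 0, so apply the 1/(2N) correction: FA → 1/(2·150) = 0.00333.
z(H) = z(0.62667) = 0.323
z(FA) = z(0.00333) = -2.713
d' = 0.323 − (-2.713) = 3.036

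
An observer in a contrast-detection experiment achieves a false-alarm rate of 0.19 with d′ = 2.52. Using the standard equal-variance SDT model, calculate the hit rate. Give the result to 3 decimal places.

z(false-alarm rate) = z(0.19) = -0.8779
z(H) = z(FA) + d' = -0.8779 + 2.52 = 1.6421
hit rate = Φ(1.6421) = 0.9497

hit rate = 0.950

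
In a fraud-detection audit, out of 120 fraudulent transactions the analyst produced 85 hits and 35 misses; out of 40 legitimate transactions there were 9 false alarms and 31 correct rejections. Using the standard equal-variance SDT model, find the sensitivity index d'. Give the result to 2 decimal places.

H = 85/120 = 0.7083
FA = 9/40 = 0.2250
z(H) = 0.548
z(FA) = -0.755
d' = z(H) − z(FA) = 0.548 − (-0.755) = 1.303

d' = 1.30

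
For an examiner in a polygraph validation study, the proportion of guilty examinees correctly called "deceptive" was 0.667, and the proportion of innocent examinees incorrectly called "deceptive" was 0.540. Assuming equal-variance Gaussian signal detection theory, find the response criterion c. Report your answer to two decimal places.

c = -0.27

z(0.667) = 0.432, z(0.540) = 0.100
c = −½·[z(H) + z(FA)] = −0.5 × (0.432 + 0.100) = -0.266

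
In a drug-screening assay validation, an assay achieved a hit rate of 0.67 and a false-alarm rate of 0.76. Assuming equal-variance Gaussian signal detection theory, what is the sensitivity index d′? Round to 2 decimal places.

d′ = -0.27

z(H) = 0.440
z(FA) = 0.706
d' = z(H) − z(FA) = 0.440 − 0.706 = -0.266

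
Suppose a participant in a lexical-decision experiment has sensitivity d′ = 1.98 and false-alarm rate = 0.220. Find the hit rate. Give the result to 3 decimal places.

hit rate = 0.886

z(false-alarm rate) = z(0.220) = -0.7722
z(H) = z(FA) + d' = -0.7722 + 1.98 = 1.2078
hit rate = Φ(1.2078) = 0.8864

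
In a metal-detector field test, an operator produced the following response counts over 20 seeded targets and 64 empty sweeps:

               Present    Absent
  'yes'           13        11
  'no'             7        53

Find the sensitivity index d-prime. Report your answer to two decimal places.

H = 13/20 = 0.6500
FA = 11/64 = 0.1719
z(0.6500) = 0.3853, z(0.1719) = -0.9467
d' = z(H) − z(FA) = 0.3853 − (-0.9467) = 1.3320

d-prime = 1.33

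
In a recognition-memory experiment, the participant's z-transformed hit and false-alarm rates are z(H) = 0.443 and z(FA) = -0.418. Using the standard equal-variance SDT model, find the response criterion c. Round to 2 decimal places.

c = −½·[z(H) + z(FA)] = −½·(0.443 + (-0.418)) = -0.0125
c < 0: the participant has a liberal response bias.

c = -0.01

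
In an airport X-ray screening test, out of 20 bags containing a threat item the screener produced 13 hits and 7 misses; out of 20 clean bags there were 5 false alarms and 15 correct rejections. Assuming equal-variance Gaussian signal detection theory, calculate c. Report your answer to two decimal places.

c = 0.14

H = 13/20 = 0.6500
FA = 5/20 = 0.2500
z(0.6500) = 0.3853, z(0.2500) = -0.6745
c = −½·[z(H) + z(FA)] = −0.5 × (0.3853 + (-0.6745)) = 0.1446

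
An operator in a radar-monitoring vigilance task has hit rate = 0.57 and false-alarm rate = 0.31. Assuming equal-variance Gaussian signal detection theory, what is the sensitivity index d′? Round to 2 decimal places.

z(H) = z(0.57) = 0.176
z(FA) = z(0.31) = -0.496
d' = z(H) − z(FA) = 0.176 − (-0.496) = 0.672

d′ = 0.67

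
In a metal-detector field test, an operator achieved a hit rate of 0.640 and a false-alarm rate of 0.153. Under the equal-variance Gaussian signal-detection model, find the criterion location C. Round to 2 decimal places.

C = 0.33

z(0.640) = 0.3585, z(0.153) = -1.0237
c = −½·[z(H) + z(FA)] = −0.5 × (0.3585 + (-1.0237)) = 0.3326
c > 0: the operator has a conservative response bias.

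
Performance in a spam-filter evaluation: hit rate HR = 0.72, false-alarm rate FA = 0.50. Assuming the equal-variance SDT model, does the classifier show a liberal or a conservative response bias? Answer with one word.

liberal

z(H) = 0.583, z(FA) = 0.000
c = −½·(z(H) + z(FA)) = -0.2915
c < 0 → liberal criterion (biased toward responding “yes”).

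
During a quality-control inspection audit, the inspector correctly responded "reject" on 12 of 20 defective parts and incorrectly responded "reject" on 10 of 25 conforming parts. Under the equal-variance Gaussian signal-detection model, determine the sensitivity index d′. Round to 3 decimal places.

d′ = 0.507

H = 12/20 = 0.6000
FA = 10/25 = 0.4000
Φ⁻¹(H) = Φ⁻¹(0.6000) = 0.2533
Φ⁻¹(FA) = Φ⁻¹(0.4000) = -0.2533
d' = z(H) − z(FA) = 0.2533 − (-0.2533) = 0.5066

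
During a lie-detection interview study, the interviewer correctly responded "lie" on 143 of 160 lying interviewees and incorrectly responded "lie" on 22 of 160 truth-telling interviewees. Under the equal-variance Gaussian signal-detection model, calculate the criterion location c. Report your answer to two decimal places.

H = 143/160 = 0.8938
FA = 22/160 = 0.1375
z(H) = z(0.8938) = 1.2470
z(FA) = z(0.1375) = -1.0916
c = −½·[z(H) + z(FA)] = −0.5 × (1.2470 + (-1.0916)) = -0.0777

c = -0.08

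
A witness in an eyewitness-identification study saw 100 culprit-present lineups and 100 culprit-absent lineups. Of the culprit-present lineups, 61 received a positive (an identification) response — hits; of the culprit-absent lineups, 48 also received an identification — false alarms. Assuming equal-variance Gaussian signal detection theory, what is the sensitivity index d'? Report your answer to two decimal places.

d' = 0.33

H = 61/100 = 0.6100
FA = 48/100 = 0.4800
z(0.6100) = 0.279, z(0.4800) = -0.050
d' = z(H) − z(FA) = 0.279 − (-0.050) = 0.329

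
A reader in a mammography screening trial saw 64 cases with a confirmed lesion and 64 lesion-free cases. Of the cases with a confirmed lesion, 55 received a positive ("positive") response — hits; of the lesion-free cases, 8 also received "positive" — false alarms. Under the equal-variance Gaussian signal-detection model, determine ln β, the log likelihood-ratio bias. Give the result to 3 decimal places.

H = 55/64 = 0.8594
FA = 8/64 = 0.1250
z(H) = z(0.8594) = 1.0776
z(FA) = z(0.1250) = -1.1503
ln β = −½·[z(H)² − z(FA)²] = −0.5 × (1.1612 − 1.3232) = 0.0810

ln β = 0.081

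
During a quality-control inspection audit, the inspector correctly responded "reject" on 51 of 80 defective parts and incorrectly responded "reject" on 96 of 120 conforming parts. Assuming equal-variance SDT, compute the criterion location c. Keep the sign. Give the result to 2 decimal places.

H = 51/80 = 0.6375
FA = 96/120 = 0.8000
z(H) = 0.3518
z(FA) = 0.8416
c = −½·[z(H) + z(FA)] = −0.5 × (0.3518 + 0.8416) = -0.5967
c < 0: the inspector has a liberal response bias.

c = -0.60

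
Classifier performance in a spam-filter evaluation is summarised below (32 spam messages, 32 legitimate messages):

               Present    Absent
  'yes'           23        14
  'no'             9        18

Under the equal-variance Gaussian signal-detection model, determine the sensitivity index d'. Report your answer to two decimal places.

H = 23/32 = 0.7188
FA = 14/32 = 0.4375
z(H) = z(0.7188) = 0.5793
z(FA) = z(0.4375) = -0.1573
d' = z(H) − z(FA) = 0.5793 − (-0.1573) = 0.7366

d' = 0.74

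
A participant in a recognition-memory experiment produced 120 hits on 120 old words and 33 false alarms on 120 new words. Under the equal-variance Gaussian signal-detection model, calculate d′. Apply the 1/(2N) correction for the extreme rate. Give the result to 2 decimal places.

The hit rate is 120/120 = 1, so apply the 1/(2N) correction: H → 1 − 1/(2·120) = 0.99583.
z(H) = z(0.99583) = 2.638
z(FA) = z(0.27500) = -0.598
d' = 2.638 − (-0.598) = 3.236

d′ = 3.24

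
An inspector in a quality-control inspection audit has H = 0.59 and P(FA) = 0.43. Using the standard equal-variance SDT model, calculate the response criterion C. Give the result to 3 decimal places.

C = -0.026

Φ⁻¹(0.59) = 0.2275, Φ⁻¹(0.43) = -0.1764
c = −½·[z(H) + z(FA)] = −0.5 × (0.2275 + (-0.1764)) = -0.02555
c < 0: the inspector has a liberal response bias.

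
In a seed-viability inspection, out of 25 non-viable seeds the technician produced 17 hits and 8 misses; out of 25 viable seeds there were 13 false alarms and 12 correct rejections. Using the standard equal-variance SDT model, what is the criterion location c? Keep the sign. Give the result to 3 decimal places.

H = 17/25 = 0.6800
FA = 13/25 = 0.5200
z(0.6800) = 0.4677, z(0.5200) = 0.0502
c = −½·[z(H) + z(FA)] = −0.5 × (0.4677 + 0.0502) = -0.25895
c < 0: the technician has a liberal response bias.

c = -0.259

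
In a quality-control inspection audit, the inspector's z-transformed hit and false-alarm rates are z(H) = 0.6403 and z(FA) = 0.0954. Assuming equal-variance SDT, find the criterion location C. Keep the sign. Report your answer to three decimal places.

c = −½·[z(H) + z(FA)] = −½·(0.6403 + 0.0954) = -0.36785

C = -0.368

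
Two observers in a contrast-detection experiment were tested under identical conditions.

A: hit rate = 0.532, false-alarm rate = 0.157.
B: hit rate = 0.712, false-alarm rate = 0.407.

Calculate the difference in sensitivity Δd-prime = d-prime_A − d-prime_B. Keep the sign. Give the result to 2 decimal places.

Δd-prime = 0.29

A: z(0.532) = 0.080, z(0.157) = -1.007, d' = 1.087
B: z(0.712) = 0.559, z(0.407) = -0.235, d' = 0.794
Δd' = d'_A − d'_B = 1.087 − 0.794 = 0.293
A has the higher sensitivity.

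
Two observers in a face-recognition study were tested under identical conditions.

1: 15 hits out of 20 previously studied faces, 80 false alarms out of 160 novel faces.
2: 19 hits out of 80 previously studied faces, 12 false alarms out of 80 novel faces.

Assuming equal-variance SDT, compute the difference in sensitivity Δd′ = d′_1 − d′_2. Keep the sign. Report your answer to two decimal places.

Δd′ = 0.35

1: z(0.7500) = 0.674, z(0.5000) = 0.000, d' = 0.674
2: z(0.2375) = -0.714, z(0.1500) = -1.036, d' = 0.322
Δd' = d'_1 − d'_2 = 0.674 − 0.322 = 0.352
1 has the higher sensitivity.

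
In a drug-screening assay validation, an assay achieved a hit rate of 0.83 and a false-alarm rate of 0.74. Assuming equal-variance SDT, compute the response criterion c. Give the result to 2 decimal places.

c = -0.80

z(H) = z(0.83) = 0.9542
z(FA) = z(0.74) = 0.6433
c = −½·[z(H) + z(FA)] = −0.5 × (0.9542 + 0.6433) = -0.79875
c < 0: the assay has a liberal response bias.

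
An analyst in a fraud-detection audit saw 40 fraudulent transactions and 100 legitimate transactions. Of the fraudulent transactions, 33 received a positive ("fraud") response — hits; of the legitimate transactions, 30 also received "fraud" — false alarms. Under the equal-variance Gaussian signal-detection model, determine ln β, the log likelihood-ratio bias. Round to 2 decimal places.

H = 33/40 = 0.8250
FA = 30/100 = 0.3000
z(H) = 0.935
z(FA) = -0.524
ln β = −½·[z(H)² − z(FA)²] = −0.5 × (0.874 − 0.275) = -0.2995

ln β = -0.30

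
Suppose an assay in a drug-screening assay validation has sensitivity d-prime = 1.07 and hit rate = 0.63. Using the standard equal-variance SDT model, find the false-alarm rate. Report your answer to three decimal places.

false-alarm rate = 0.230

z(hit rate) = z(0.63) = 0.3319
z(FA) = z(H) − d' = 0.3319 − 1.07 = -0.7381
false-alarm rate = Φ(-0.7381) = 0.2302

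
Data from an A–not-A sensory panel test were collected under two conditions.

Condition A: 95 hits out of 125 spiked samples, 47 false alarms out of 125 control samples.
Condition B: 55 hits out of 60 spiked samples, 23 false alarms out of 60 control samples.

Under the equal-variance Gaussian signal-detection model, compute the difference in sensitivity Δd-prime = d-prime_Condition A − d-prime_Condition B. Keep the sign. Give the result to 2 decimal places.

Condition A: z(0.7600) = 0.706, z(0.3760) = -0.316, d' = 1.022
Condition B: z(0.9167) = 1.383, z(0.3833) = -0.297, d' = 1.680
Δd' = d'_Condition A − d'_Condition B = 1.022 − 1.680 = -0.658
Condition B has the higher sensitivity.

Δd-prime = -0.66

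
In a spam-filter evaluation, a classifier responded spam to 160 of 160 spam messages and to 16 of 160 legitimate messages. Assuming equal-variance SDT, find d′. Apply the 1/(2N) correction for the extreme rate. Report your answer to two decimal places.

The hit rate is 160/160 = 1, so apply the 1/(2N) correction: H → 1 − 1/(2·160) = 0.99687.
z(H) = z(0.99687) = 2.734
z(FA) = z(0.10000) = -1.282
d' = 2.734 − (-1.282) = 4.016

d′ = 4.02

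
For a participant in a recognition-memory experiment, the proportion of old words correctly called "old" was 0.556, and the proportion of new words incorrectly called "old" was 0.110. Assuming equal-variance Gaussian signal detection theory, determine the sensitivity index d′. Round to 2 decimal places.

d′ = 1.37

Φ⁻¹(0.556) = 0.141, Φ⁻¹(0.110) = -1.227
d' = z(H) − z(FA) = 0.141 − (-1.227) = 1.368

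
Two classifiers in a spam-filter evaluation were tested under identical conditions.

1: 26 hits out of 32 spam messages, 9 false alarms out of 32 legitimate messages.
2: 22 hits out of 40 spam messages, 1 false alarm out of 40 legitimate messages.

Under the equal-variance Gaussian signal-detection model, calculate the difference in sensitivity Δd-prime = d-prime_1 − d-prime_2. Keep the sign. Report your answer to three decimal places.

Δd-prime = -0.619

1: z(0.8125) = 0.8871, z(0.2812) = -0.5793, d' = 1.4664
2: z(0.5500) = 0.1257, z(0.0250) = -1.9600, d' = 2.0857
Δd' = d'_1 − d'_2 = 1.4664 − 2.0857 = -0.6193
2 has the higher sensitivity.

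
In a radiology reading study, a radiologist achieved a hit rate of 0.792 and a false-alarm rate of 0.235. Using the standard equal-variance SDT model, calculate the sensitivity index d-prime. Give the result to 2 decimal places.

d-prime = 1.54

Φ⁻¹(H) = 0.8134
Φ⁻¹(FA) = -0.7225
d' = z(H) − z(FA) = 0.8134 − (-0.7225) = 1.5359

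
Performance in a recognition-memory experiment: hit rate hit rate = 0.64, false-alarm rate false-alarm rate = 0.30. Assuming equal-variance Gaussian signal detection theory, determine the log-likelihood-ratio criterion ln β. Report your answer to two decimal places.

ln β = 0.07

Φ⁻¹(H) = 0.358
Φ⁻¹(FA) = -0.524
ln β = −½·[z(H)² − z(FA)²] = −0.5 × (0.128 − 0.275) = 0.0735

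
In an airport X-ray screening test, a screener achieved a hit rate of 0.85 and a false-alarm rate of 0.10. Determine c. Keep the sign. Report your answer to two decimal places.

c = 0.12

z(0.85) = 1.0364, z(0.10) = -1.2816
c = −½·[z(H) + z(FA)] = −0.5 × (1.0364 + (-1.2816)) = 0.1226
c > 0: the screener has a conservative response bias.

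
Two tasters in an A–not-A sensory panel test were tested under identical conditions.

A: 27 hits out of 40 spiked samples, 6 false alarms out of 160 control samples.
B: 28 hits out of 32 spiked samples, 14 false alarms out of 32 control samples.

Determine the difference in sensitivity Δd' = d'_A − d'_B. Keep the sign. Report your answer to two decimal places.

Δd' = 0.93

A: z(0.6750) = 0.454, z(0.0375) = -1.780, d' = 2.234
B: z(0.8750) = 1.150, z(0.4375) = -0.157, d' = 1.307
Δd' = d'_A − d'_B = 2.234 − 1.307 = 0.927
A has the higher sensitivity.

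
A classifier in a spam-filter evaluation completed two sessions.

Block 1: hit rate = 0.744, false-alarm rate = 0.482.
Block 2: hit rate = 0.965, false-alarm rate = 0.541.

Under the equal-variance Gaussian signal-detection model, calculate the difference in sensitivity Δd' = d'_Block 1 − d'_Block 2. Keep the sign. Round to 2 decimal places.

Block 1: z(0.744) = 0.656, z(0.482) = -0.045, d' = 0.701
Block 2: z(0.965) = 1.812, z(0.541) = 0.103, d' = 1.709
Δd' = d'_Block 1 − d'_Block 2 = 0.701 − 1.709 = -1.008
Block 2 has the higher sensitivity.

Δd' = -1.01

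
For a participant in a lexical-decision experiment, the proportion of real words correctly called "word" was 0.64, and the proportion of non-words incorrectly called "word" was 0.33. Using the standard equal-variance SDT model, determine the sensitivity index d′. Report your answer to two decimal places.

d′ = 0.80

z(H) = 0.3585
z(FA) = -0.4399
d' = z(H) − z(FA) = 0.3585 − (-0.4399) = 0.7984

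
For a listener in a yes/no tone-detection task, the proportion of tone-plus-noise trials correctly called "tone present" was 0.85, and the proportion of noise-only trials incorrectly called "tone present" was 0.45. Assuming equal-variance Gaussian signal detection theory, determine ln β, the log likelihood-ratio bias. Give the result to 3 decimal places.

ln β = -0.529

z(H) = 1.0364
z(FA) = -0.1257
ln β = −½·[z(H)² − z(FA)²] = −0.5 × (1.0741 − 0.0158) = -0.52915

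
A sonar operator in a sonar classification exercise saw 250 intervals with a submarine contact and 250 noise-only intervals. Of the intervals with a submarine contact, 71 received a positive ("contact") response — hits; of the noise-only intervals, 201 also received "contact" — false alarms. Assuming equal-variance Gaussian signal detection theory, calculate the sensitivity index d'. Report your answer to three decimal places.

H = 71/250 = 0.2840
FA = 201/250 = 0.8040
Φ⁻¹(H) = Φ⁻¹(0.2840) = -0.5710
Φ⁻¹(FA) = Φ⁻¹(0.8040) = 0.8560
d' = z(H) − z(FA) = -0.5710 − 0.8560 = -1.4270

d' = -1.427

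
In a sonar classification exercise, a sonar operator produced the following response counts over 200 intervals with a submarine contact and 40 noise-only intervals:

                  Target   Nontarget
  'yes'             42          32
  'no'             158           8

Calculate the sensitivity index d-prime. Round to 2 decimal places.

H = 42/200 = 0.2100
FA = 32/40 = 0.8000
Φ⁻¹(H) = -0.806
Φ⁻¹(FA) = 0.842
d' = z(H) − z(FA) = -0.806 − 0.842 = -1.648

d-prime = -1.65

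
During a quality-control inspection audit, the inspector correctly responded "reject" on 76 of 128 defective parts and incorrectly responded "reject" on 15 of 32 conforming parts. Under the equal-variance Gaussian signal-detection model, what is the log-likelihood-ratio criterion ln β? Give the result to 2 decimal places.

H = 76/128 = 0.5938
FA = 15/32 = 0.4688
Φ⁻¹(H) = Φ⁻¹(0.5938) = 0.237
Φ⁻¹(FA) = Φ⁻¹(0.4688) = -0.078
ln β = −½·[z(H)² − z(FA)²] = −0.5 × (0.056 − 0.006) = -0.025

ln β = -0.03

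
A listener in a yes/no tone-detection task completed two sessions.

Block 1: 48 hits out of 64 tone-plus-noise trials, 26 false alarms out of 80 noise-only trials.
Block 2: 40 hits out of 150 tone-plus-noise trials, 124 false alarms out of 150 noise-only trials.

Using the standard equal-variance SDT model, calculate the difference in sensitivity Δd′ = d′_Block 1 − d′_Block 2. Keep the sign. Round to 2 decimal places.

Δd′ = 2.69

Block 1: z(0.7500) = 0.674, z(0.3250) = -0.454, d' = 1.128
Block 2: z(0.2667) = -0.623, z(0.8267) = 0.941, d' = -1.564
Δd' = d'_Block 1 − d'_Block 2 = 1.128 − (-1.564) = 2.692
Block 1 has the higher sensitivity.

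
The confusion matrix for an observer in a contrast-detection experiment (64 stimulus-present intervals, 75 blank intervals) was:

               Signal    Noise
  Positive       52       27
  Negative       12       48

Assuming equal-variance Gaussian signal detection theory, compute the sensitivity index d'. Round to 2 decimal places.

H = 52/64 = 0.8125
FA = 27/75 = 0.3600
z(0.8125) = 0.887, z(0.3600) = -0.358
d' = z(H) − z(FA) = 0.887 − (-0.358) = 1.245

d' = 1.25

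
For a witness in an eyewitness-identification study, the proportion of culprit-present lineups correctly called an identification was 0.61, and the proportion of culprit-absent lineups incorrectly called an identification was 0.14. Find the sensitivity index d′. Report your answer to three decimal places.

d′ = 1.360

z(H) = 0.2793
z(FA) = -1.0803
d' = z(H) − z(FA) = 0.2793 − (-1.0803) = 1.3596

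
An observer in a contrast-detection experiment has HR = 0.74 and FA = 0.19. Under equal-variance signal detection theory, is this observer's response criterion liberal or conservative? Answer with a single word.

conservative

z(H) = 0.643, z(FA) = -0.878
c = −½·(z(H) + z(FA)) = 0.1175
c > 0 → conservative criterion (biased toward responding “no”).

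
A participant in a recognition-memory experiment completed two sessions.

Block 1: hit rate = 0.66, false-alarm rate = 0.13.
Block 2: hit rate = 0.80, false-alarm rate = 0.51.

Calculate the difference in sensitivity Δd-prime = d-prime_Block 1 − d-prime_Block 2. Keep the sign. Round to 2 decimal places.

Δd-prime = 0.72

Block 1: z(0.66) = 0.412, z(0.13) = -1.126, d' = 1.538
Block 2: z(0.80) = 0.842, z(0.51) = 0.025, d' = 0.817
Δd' = d'_Block 1 − d'_Block 2 = 1.538 − 0.817 = 0.721
Block 1 has the higher sensitivity.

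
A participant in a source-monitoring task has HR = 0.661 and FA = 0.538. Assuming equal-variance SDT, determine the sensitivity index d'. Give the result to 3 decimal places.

z(H) = 0.4152
z(FA) = 0.0954
d' = z(H) − z(FA) = 0.4152 − 0.0954 = 0.3198

d' = 0.320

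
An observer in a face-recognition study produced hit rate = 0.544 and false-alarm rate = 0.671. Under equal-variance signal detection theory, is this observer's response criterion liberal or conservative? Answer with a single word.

z(H) = 0.111, z(FA) = 0.443
c = −½·(z(H) + z(FA)) = -0.277
c < 0 → liberal criterion (biased toward responding “yes”).

liberal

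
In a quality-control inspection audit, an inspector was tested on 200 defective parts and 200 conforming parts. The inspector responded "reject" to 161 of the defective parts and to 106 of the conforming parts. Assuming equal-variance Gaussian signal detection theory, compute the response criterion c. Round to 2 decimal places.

c = -0.47

H = 161/200 = 0.8050
FA = 106/200 = 0.5300
z(0.8050) = 0.8596, z(0.5300) = 0.0753
c = −½·[z(H) + z(FA)] = −0.5 × (0.8596 + 0.0753) = -0.46745
c < 0: the inspector has a liberal response bias.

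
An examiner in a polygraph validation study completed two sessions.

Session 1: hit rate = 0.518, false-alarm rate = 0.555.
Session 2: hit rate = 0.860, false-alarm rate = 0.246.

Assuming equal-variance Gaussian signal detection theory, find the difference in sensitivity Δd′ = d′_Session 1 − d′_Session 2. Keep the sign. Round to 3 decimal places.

Session 1: z(0.518) = 0.0451, z(0.555) = 0.1383, d' = -0.0932
Session 2: z(0.860) = 1.0803, z(0.246) = -0.6871, d' = 1.7674
Δd' = d'_Session 1 − d'_Session 2 = -0.0932 − 1.7674 = -1.8606
Session 2 has the higher sensitivity.

Δd′ = -1.861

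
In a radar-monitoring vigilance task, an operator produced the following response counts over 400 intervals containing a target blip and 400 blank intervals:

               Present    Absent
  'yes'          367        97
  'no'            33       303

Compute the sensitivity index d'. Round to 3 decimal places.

H = 367/400 = 0.9175
FA = 97/400 = 0.2425
Φ⁻¹(H) = 1.3885
Φ⁻¹(FA) = -0.6983
d' = z(H) − z(FA) = 1.3885 − (-0.6983) = 2.0868

d' = 2.087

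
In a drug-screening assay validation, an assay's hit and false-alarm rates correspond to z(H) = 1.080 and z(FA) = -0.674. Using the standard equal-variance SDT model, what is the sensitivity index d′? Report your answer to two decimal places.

d' = z(H) − z(FA) = 1.080 − (-0.674) = 1.754

d′ = 1.75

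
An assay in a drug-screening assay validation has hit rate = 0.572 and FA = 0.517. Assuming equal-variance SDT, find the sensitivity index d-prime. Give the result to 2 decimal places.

d-prime = 0.14

Φ⁻¹(0.572) = 0.181, Φ⁻¹(0.517) = 0.043
d' = z(H) − z(FA) = 0.181 − 0.043 = 0.138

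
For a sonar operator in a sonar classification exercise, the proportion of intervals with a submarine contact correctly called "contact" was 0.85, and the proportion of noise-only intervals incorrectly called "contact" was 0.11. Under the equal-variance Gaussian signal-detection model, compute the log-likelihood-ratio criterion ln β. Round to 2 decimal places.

ln β = 0.22

z(H) = z(0.85) = 1.036
z(FA) = z(0.11) = -1.227
ln β = −½·[z(H)² − z(FA)²] = −0.5 × (1.073 − 1.506) = 0.2165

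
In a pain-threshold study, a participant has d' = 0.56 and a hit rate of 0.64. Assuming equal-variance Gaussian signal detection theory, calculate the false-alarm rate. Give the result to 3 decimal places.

z(hit rate) = z(0.64) = 0.3585
z(FA) = z(H) − d' = 0.3585 − 0.56 = -0.2015
false-alarm rate = Φ(-0.2015) = 0.4202

false-alarm rate = 0.420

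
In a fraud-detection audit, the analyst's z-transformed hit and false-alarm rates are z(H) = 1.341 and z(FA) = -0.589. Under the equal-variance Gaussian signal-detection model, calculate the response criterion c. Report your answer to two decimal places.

c = -0.38

c = −½·[z(H) + z(FA)] = −½·(1.341 + (-0.589)) = -0.376
c < 0: the analyst has a liberal response bias.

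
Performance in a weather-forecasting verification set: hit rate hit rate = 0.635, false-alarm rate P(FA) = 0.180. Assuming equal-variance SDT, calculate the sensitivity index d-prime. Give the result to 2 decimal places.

d-prime = 1.26

z(0.635) = 0.345, z(0.180) = -0.915
d' = z(H) − z(FA) = 0.345 − (-0.915) = 1.260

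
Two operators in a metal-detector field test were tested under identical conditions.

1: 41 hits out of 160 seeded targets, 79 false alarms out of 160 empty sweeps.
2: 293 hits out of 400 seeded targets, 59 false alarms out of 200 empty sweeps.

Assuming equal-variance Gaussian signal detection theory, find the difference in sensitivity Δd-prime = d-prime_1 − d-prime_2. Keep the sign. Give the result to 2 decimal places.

1: z(0.2562) = -0.655, z(0.4938) = -0.016, d' = -0.639
2: z(0.7325) = 0.620, z(0.2950) = -0.539, d' = 1.159
Δd' = d'_1 − d'_2 = -0.639 − 1.159 = -1.798
2 has the higher sensitivity.

Δd-prime = -1.80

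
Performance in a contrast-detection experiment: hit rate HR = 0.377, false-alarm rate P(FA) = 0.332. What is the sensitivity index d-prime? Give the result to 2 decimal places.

z(H) = z(0.377) = -0.3134
z(FA) = z(0.332) = -0.4344
d' = z(H) − z(FA) = -0.3134 − (-0.4344) = 0.1210

d-prime = 0.12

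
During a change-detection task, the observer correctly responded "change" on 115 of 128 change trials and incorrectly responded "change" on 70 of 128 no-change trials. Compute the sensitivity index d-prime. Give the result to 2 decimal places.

H = 115/128 = 0.8984
FA = 70/128 = 0.5469
Φ⁻¹(0.8984) = 1.272, Φ⁻¹(0.5469) = 0.118
d' = z(H) − z(FA) = 1.272 − 0.118 = 1.154

d-prime = 1.15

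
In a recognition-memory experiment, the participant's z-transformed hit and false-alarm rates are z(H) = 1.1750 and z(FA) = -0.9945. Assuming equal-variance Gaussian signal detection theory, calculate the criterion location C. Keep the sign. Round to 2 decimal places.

C = -0.09

c = −½·[z(H) + z(FA)] = −½·(1.1750 + (-0.9945)) = -0.09025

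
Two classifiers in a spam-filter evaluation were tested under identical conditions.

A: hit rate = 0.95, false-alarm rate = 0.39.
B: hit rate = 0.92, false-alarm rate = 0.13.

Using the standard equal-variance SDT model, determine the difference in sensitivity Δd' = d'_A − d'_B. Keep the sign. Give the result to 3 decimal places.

Δd' = -0.607

A: z(0.95) = 1.6449, z(0.39) = -0.2793, d' = 1.9242
B: z(0.92) = 1.4051, z(0.13) = -1.1264, d' = 2.5315
Δd' = d'_A − d'_B = 1.9242 − 2.5315 = -0.6073
B has the higher sensitivity.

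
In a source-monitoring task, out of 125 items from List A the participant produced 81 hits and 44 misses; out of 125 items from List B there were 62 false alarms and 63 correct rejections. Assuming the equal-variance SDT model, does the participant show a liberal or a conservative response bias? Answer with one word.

liberal

z(H) = 0.380, z(FA) = -0.010
c = −½·(z(H) + z(FA)) = -0.185
c < 0 → liberal criterion (biased toward responding “yes”).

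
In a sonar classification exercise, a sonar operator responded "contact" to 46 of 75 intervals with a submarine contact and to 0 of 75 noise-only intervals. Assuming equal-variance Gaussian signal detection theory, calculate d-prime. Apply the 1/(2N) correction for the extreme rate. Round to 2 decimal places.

d-prime = 2.76

The false-alarm rate is 0/75 = 0, so apply the 1/(2N) correction: FA → 1/(2·75) = 0.00667.
z(H) = z(0.61333) = 0.288
z(FA) = z(0.00667) = -2.475
d' = 0.288 − (-2.475) = 2.763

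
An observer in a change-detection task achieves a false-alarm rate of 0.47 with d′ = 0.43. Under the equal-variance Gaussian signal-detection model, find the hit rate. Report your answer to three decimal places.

hit rate = 0.639

z(false-alarm rate) = z(0.47) = -0.0753
z(H) = z(FA) + d' = -0.0753 + 0.43 = 0.3547
hit rate = Φ(0.3547) = 0.6386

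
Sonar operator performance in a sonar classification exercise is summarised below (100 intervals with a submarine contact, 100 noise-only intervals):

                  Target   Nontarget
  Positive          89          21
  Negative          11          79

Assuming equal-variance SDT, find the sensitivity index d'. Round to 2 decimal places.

d' = 2.03

H = 89/100 = 0.8900
FA = 21/100 = 0.2100
z(H) = 1.227
z(FA) = -0.806
d' = z(H) − z(FA) = 1.227 − (-0.806) = 2.033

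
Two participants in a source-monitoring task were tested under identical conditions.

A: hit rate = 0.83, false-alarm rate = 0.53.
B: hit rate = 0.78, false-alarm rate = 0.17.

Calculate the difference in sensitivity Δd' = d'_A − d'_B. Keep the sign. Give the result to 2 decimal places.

Δd' = -0.85

A: z(0.83) = 0.954, z(0.53) = 0.075, d' = 0.879
B: z(0.78) = 0.772, z(0.17) = -0.954, d' = 1.726
Δd' = d'_A − d'_B = 0.879 − 1.726 = -0.847
B has the higher sensitivity.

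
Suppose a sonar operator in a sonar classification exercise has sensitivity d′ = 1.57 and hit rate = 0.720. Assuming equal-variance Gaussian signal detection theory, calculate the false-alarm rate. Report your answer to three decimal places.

false-alarm rate = 0.162

z(hit rate) = z(0.720) = 0.5828
z(FA) = z(H) − d' = 0.5828 − 1.57 = -0.9872
false-alarm rate = Φ(-0.9872) = 0.1618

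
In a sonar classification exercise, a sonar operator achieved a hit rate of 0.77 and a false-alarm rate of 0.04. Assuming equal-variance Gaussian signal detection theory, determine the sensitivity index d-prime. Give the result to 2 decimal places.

Φ⁻¹(H) = 0.7388
Φ⁻¹(FA) = -1.7507
d' = z(H) − z(FA) = 0.7388 − (-1.7507) = 2.4895

d-prime = 2.49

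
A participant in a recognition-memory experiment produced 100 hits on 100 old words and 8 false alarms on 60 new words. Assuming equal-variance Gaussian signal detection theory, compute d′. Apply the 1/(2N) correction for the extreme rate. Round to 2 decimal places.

The hit rate is 100/100 = 1, so apply the 1/(2N) correction: H → 1 − 1/(2·100) = 0.99500.
z(H) = z(0.99500) = 2.576
z(FA) = z(0.13333) = -1.111
d' = 2.576 − (-1.111) = 3.687

d′ = 3.69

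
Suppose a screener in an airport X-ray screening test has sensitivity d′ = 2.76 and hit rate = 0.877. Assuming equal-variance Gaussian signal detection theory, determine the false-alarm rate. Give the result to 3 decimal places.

z(hit rate) = z(0.877) = 1.1601
z(FA) = z(H) − d' = 1.1601 − 2.76 = -1.5999
false-alarm rate = Φ(-1.5999) = 0.0548

false-alarm rate = 0.055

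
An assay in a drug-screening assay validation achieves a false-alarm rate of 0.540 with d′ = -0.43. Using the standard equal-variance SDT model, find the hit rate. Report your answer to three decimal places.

hit rate = 0.371

z(false-alarm rate) = z(0.540) = 0.1004
z(H) = z(FA) + d' = 0.1004 + (-0.43) = -0.3296
hit rate = Φ(-0.3296) = 0.3709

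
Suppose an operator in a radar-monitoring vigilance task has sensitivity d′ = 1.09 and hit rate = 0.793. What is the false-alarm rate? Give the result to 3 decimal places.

z(hit rate) = z(0.793) = 0.8169
z(FA) = z(H) − d' = 0.8169 − 1.09 = -0.2731
false-alarm rate = Φ(-0.2731) = 0.3924

false-alarm rate = 0.392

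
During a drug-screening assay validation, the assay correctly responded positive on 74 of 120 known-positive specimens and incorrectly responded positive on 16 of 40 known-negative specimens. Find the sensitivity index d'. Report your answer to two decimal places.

H = 74/120 = 0.6167
FA = 16/40 = 0.4000
z(H) = 0.297
z(FA) = -0.253
d' = z(H) − z(FA) = 0.297 − (-0.253) = 0.550

d' = 0.55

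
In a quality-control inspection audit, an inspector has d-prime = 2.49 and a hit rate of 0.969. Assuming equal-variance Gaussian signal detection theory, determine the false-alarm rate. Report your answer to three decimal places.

z(hit rate) = z(0.969) = 1.8663
z(FA) = z(H) − d' = 1.8663 − 2.49 = -0.6237
false-alarm rate = Φ(-0.6237) = 0.2664

false-alarm rate = 0.266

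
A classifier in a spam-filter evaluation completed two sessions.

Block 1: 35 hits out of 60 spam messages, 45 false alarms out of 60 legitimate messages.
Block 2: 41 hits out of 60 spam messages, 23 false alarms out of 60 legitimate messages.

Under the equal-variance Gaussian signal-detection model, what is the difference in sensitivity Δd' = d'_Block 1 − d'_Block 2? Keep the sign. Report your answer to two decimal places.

Δd' = -1.24

Block 1: z(0.5833) = 0.210, z(0.7500) = 0.674, d' = -0.464
Block 2: z(0.6833) = 0.477, z(0.3833) = -0.297, d' = 0.774
Δd' = d'_Block 1 − d'_Block 2 = -0.464 − 0.774 = -1.238
Block 2 has the higher sensitivity.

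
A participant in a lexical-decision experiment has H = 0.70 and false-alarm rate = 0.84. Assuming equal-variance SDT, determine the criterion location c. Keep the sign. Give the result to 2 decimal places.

z(H) = 0.524
z(FA) = 0.994
c = −½·[z(H) + z(FA)] = −0.5 × (0.524 + 0.994) = -0.759
c < 0: the participant has a liberal response bias.

c = -0.76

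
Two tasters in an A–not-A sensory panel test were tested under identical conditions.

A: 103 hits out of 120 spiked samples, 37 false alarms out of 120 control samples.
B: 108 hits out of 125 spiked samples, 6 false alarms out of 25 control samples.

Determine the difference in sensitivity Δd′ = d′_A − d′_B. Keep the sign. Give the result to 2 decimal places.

Δd′ = -0.23

A: z(0.8583) = 1.073, z(0.3083) = -0.501, d' = 1.574
B: z(0.8640) = 1.098, z(0.2400) = -0.706, d' = 1.804
Δd' = d'_A − d'_B = 1.574 − 1.804 = -0.230
B has the higher sensitivity.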